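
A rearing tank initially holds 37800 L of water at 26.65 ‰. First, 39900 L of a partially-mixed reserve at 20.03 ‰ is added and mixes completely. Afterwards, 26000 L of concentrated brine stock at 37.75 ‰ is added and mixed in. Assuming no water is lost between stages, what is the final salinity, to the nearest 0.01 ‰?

26.89 ‰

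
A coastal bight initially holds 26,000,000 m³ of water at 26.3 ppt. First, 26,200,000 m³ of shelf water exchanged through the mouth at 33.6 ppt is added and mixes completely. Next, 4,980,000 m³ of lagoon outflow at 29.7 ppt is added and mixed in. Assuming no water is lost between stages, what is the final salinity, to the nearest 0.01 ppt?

Salt balance:
Initial salt = 26,000,000×26.3 = 683,800,000
After stage 1: salt = 683,800,000 + 26,200,000×33.6 = 1,564,120,000; volume = 52,200,000 m³; S = 29.964 ppt
After stage 2: salt = 1,564,120,000 + 4,980,000×29.7 = 1,712,026,000; volume = 57,180,000 m³
S = 1,712,026,000 / 57,180,000 = 29.941 ppt

29.94 ppt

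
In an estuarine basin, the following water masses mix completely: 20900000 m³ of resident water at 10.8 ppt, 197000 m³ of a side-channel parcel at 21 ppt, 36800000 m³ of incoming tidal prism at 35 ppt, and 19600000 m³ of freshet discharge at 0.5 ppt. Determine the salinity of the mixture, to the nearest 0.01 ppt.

19.71 ppt

Mass of salt is conserved:
salt = 20,900,000×10.8 + 197,000×21 + 36,800,000×35 + 19,600,000×0.5 = 225,720,000 + 4,137,000 + 1,288,000,000 + 9,800,000 = 1,527,657,000
volume = 20,900,000 + 197,000 + 36,800,000 + 19,600,000 = 77,497,000 m³
S = 1,527,657,000 / 77,497,000 = 19.7125 ppt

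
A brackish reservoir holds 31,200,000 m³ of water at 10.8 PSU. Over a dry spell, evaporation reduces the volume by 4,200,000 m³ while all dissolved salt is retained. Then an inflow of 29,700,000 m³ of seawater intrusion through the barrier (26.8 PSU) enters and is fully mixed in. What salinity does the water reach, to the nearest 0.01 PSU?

After evaporation: salt = 31,200,000×10.8 = 336,960,000; volume = 31,200,000 − 4,200,000 = 27,000,000 m³
After mixing: salt = 336,960,000 + 29,700,000×26.8 = 1,132,920,000; volume = 27,000,000 + 29,700,000 = 56,700,000 m³
S = 1,132,920,000 / 56,700,000 = 19.981 PSU

19.98 PSU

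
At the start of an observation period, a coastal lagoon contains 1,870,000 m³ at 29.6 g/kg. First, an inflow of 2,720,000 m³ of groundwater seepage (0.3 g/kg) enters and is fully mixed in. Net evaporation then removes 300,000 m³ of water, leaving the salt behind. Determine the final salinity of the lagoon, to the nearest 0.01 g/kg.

After mixing: salt = 1,870,000×29.6 + 2,720,000×0.3 = 56,168,000; volume = 4,590,000 m³
After evaporation: salt unchanged = 56,168,000; volume = 4,590,000 − 300,000 = 4,290,000 m³
S = 56,168,000 / 4,290,000 = 13.0928 g/kg

13.09 g/kg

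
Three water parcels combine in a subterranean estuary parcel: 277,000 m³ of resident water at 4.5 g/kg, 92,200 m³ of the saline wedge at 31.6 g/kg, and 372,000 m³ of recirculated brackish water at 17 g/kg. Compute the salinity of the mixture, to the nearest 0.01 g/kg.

14.14 g/kg

Weighted by volume,
salt = 277,000×4.5 + 92,200×31.6 + 372,000×17 = 1,246,500 + 2,913,520 + 6,324,000 = 10,484,020
volume = 277,000 + 92,200 + 372,000 = 741,200 m³
S = 10,484,020 / 741,200 = 14.1447 g/kg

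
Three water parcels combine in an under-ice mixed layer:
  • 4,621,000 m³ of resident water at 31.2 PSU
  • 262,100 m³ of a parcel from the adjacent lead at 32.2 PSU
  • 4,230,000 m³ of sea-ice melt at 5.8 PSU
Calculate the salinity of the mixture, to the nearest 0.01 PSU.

19.44 PSU

Weighted by volume,
salt = 4,621,000×31.2 + 262,100×32.2 + 4,230,000×5.8 = 144,175,200 + 8,439,620 + 24,534,000 = 177,148,820
volume = 4,621,000 + 262,100 + 4,230,000 = 9,113,100 m³
S = 177,148,820 / 9,113,100 = 19.4389 PSU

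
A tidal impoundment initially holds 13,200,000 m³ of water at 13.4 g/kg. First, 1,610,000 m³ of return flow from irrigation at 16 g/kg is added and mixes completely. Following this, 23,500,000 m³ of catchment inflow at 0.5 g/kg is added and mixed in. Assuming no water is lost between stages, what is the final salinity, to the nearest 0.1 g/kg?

Weighted by volume,
Initial salt = 13,200,000×13.4 = 176,880,000
After stage 1: salt = 176,880,000 + 1,610,000×16 = 202,640,000; volume = 14,810,000 m³; S = 13.683 g/kg
After stage 2: salt = 202,640,000 + 23,500,000×0.5 = 214,390,000; volume = 38,310,000 m³
S = 214,390,000 / 38,310,000 = 5.5962 g/kg

5.6 g/kg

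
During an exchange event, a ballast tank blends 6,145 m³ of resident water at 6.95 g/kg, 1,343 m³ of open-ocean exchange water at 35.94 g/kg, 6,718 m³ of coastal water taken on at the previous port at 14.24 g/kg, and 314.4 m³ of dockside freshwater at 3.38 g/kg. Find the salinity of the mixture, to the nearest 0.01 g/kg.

12.93 g/kg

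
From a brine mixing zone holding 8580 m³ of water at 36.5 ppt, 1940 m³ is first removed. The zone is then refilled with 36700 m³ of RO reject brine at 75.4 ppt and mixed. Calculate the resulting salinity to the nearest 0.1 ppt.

69.4 ppt

Remaining after removal: 6,640 m³ at 36.5 ppt (salt = 242,360)
After addition: salt = 242,360 + 36,700×75.4 = 3,009,540; volume = 43,340 m³
S = 3,009,540 / 43,340 = 69.4402 ppt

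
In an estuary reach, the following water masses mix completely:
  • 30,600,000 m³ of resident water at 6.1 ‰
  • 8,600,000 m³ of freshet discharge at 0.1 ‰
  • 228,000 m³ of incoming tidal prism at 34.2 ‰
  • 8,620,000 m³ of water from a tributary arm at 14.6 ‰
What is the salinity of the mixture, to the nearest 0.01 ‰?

Salt balance:
salt = 30,600,000×6.1 + 8,600,000×0.1 + 228,000×34.2 + 8,620,000×14.6 = 186,660,000 + 860,000 + 7,797,600 + 125,852,000 = 321,169,600
volume = 30,600,000 + 8,600,000 + 228,000 + 8,620,000 = 48,048,000 m³
S = 321,169,600 / 48,048,000 = 6.6843 ‰

6.68 ‰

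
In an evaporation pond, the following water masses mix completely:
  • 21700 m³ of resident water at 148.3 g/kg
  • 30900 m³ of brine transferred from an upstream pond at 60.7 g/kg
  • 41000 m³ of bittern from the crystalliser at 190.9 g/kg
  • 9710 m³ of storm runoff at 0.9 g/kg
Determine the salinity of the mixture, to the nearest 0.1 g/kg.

125.2 g/kg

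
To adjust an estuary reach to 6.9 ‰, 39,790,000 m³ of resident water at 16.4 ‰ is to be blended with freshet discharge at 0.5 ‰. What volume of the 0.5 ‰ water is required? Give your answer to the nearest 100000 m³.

59100000 m³

Salt balance: 39,790,000×16.4 + V×0.5 = (39,790,000+V)×6.9
652,556,000 + 0.5V = 274,551,000 + 6.9V
378,005,000 = 6.4V
V = 59,063,281.25 m³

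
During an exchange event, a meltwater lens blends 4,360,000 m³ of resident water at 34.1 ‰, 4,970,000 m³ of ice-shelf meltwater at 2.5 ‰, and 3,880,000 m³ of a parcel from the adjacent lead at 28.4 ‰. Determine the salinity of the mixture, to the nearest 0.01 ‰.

20.54 ‰

Salt balance:
salt = 4,360,000×34.1 + 4,970,000×2.5 + 3,880,000×28.4 = 148,676,000 + 12,425,000 + 110,192,000 = 271,293,000
volume = 4,360,000 + 4,970,000 + 3,880,000 = 13,210,000 m³
S = 271,293,000 / 13,210,000 = 20.5369 ‰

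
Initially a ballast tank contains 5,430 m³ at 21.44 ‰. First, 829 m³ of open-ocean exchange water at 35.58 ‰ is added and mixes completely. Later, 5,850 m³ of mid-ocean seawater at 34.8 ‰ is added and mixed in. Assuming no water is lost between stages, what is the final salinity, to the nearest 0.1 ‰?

28.9 ‰

Mass of salt is conserved:
Initial salt = 5,430×21.44 = 116,419.2
After stage 1: salt = 116,419.2 + 829×35.58 = 145,915.02; volume = 6,259 m³; S = 23.313 ‰
After stage 2: salt = 145,915.02 + 5,850×34.8 = 349,495.02; volume = 12,109 m³
S = 349,495.02 / 12,109 = 28.8624 ‰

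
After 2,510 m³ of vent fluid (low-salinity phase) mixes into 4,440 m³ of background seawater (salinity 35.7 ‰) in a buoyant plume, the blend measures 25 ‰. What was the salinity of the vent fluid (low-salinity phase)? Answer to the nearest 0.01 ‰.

Salt balance: 4,440×35.7 + 2,510×S = 6,950×25
158,508 + 2,510·S = 173,750
S = (173,750 − 158,508) / 2,510 = 6.0725 ‰

6.07 ‰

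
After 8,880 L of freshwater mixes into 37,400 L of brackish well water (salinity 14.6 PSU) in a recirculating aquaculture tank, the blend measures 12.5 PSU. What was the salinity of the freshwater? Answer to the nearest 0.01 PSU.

Salt balance: 37,400×14.6 + 8,880×S = 46,280×12.5
546,040 + 8,880·S = 578,500
S = (578,500 − 546,040) / 8,880 = 3.6554 PSU

3.66 PSU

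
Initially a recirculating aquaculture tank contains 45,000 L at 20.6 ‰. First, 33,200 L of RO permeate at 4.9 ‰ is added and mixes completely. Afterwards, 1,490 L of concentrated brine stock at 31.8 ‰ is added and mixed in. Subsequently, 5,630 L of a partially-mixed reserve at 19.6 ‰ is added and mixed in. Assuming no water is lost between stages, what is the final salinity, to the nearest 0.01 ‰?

Conserving salt mass:
Initial salt = 45,000×20.6 = 927,000
After stage 1: salt = 927,000 + 33,200×4.9 = 1,089,680; volume = 78,200 L; S = 13.935 ‰
After stage 2: salt = 1,089,680 + 1,490×31.8 = 1,137,062; volume = 79,690 L; S = 14.269 ‰
After stage 3: salt = 1,137,062 + 5,630×19.6 = 1,247,410; volume = 85,320 L
S = 1,247,410 / 85,320 = 14.6204 ‰

14.62 ‰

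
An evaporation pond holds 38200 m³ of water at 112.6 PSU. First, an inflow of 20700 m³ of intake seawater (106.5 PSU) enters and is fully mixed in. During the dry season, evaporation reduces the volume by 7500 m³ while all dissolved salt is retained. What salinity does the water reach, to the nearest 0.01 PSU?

126.57 PSU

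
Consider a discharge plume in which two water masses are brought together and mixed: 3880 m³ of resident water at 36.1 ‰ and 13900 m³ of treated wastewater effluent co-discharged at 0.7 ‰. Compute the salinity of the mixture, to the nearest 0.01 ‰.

8.43 ‰

Salt balance:
salt = 3,880×36.1 + 13,900×0.7 = 140,068 + 9,730 = 149,798
volume = 3,880 + 13,900 = 17,780 m³
S = 149,798 / 17,780 = 8.4251 ‰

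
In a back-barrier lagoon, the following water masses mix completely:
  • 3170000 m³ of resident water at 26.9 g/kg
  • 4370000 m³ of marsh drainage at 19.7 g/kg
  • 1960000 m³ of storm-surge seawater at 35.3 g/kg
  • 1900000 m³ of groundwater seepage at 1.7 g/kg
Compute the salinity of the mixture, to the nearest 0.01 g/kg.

By conservation of dissolved salt,
salt = 3,170,000×26.9 + 4,370,000×19.7 + 1,960,000×35.3 + 1,900,000×1.7 = 85,273,000 + 86,089,000 + 69,188,000 + 3,230,000 = 243,780,000
volume = 3,170,000 + 4,370,000 + 1,960,000 + 1,900,000 = 11,400,000 m³
S = 243,780,000 / 11,400,000 = 21.3842 g/kg

21.38 g/kg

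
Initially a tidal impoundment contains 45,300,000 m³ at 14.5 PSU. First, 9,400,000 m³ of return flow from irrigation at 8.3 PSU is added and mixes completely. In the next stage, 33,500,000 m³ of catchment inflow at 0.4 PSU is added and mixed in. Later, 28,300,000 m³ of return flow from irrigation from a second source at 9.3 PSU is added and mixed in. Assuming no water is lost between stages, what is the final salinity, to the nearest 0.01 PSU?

By conservation of dissolved salt,
Initial salt = 45,300,000×14.5 = 656,850,000
After stage 1: salt = 656,850,000 + 9,400,000×8.3 = 734,870,000; volume = 54,700,000 m³; S = 13.435 PSU
After stage 2: salt = 734,870,000 + 33,500,000×0.4 = 748,270,000; volume = 88,200,000 m³; S = 8.484 PSU
After stage 3: salt = 748,270,000 + 28,300,000×9.3 = 1,011,460,000; volume = 116,500,000 m³
S = 1,011,460,000 / 116,500,000 = 8.6821 PSU

8.68 PSU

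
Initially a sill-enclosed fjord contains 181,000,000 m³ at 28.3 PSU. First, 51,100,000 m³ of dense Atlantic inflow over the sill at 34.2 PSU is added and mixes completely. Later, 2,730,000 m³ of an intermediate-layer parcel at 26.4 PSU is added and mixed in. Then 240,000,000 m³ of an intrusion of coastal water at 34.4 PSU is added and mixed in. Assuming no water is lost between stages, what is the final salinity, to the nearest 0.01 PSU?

Mass of salt is conserved:
Initial salt = 181,000,000×28.3 = 5,122,300,000
After stage 1: salt = 5,122,300,000 + 51,100,000×34.2 = 6,869,920,000; volume = 232,100,000 m³; S = 29.599 PSU
After stage 2: salt = 6,869,920,000 + 2,730,000×26.4 = 6,941,992,000; volume = 234,830,000 m³; S = 29.562 PSU
After stage 3: salt = 6,941,992,000 + 240,000,000×34.4 = 15,197,992,000; volume = 474,830,000 m³
S = 15,197,992,000 / 474,830,000 = 32.0072 PSU

32.01 PSU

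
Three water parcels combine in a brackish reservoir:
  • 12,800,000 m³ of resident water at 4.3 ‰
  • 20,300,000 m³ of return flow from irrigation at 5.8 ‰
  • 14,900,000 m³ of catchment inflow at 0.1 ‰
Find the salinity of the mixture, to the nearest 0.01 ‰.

3.63 ‰

Conserving salt mass:
salt = 12,800,000×4.3 + 20,300,000×5.8 + 14,900,000×0.1 = 55,040,000 + 117,740,000 + 1,490,000 = 174,270,000
volume = 12,800,000 + 20,300,000 + 14,900,000 = 48,000,000 m³
S = 174,270,000 / 48,000,000 = 3.6306 ‰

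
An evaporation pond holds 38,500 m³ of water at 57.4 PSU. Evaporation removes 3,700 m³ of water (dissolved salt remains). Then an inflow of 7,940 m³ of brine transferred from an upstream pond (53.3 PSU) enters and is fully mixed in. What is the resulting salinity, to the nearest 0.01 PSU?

61.61 PSU

After evaporation: salt = 38,500×57.4 = 2,209,900; volume = 38,500 − 3,700 = 34,800 m³
After mixing: salt = 2,209,900 + 7,940×53.3 = 2,633,102; volume = 34,800 + 7,940 = 42,740 m³
S = 2,633,102 / 42,740 = 61.6074 PSU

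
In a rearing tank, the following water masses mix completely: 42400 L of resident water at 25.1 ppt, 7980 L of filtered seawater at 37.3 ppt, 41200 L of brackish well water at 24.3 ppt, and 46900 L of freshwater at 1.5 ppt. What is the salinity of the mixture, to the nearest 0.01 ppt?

By conservation of dissolved salt,
salt = 42,400×25.1 + 7,980×37.3 + 41,200×24.3 + 46,900×1.5 = 1,064,240 + 297,654 + 1,001,160 + 70,350 = 2,433,404
volume = 42,400 + 7,980 + 41,200 + 46,900 = 138,480 L
S = 2,433,404 / 138,480 = 17.5722 ppt

17.57 ppt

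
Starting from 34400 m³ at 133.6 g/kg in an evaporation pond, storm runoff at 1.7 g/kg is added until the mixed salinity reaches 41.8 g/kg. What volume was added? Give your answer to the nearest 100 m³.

78800 m³

Salt balance: 34,400×133.6 + V×1.7 = (34,400+V)×41.8
4,595,840 + 1.7V = 1,437,920 + 41.8V
3,157,920 = 40.1V
V = 78,751.12 m³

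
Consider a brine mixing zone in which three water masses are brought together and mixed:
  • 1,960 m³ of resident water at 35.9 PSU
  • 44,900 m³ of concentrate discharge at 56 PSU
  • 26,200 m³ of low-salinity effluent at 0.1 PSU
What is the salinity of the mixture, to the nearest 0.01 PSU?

35.41 PSU

By conservation of dissolved salt,
salt = 1,960×35.9 + 44,900×56 + 26,200×0.1 = 70,364 + 2,514,400 + 2,620 = 2,587,384
volume = 1,960 + 44,900 + 26,200 = 73,060 m³
S = 2,587,384 / 73,060 = 35.4145 PSU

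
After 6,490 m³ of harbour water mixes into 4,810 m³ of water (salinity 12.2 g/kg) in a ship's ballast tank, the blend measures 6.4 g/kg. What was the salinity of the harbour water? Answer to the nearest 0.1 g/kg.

2.1 g/kg

Salt balance: 4,810×12.2 + 6,490×S = 11,300×6.4
58,682 + 6,490·S = 72,320
S = (72,320 − 58,682) / 6,490 = 2.1014 g/kg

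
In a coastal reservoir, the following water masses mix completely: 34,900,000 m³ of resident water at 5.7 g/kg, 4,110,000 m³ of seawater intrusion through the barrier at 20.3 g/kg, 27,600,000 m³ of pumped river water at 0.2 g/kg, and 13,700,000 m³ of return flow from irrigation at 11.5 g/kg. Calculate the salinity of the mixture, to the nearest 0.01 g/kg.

5.55 g/kg

Salt balance:
salt = 34,900,000×5.7 + 4,110,000×20.3 + 27,600,000×0.2 + 13,700,000×11.5 = 198,930,000 + 83,433,000 + 5,520,000 + 157,550,000 = 445,433,000
volume = 34,900,000 + 4,110,000 + 27,600,000 + 13,700,000 = 80,310,000 m³
S = 445,433,000 / 80,310,000 = 5.5464 g/kg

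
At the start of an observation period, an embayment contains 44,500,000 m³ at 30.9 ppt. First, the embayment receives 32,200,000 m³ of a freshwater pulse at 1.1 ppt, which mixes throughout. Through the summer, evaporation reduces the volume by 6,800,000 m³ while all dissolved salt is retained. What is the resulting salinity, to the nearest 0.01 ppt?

After mixing: salt = 44,500,000×30.9 + 32,200,000×1.1 = 1,410,470,000; volume = 76,700,000 m³
After evaporation: salt unchanged = 1,410,470,000; volume = 76,700,000 − 6,800,000 = 69,900,000 m³
S = 1,410,470,000 / 69,900,000 = 20.1784 ppt

20.18 ppt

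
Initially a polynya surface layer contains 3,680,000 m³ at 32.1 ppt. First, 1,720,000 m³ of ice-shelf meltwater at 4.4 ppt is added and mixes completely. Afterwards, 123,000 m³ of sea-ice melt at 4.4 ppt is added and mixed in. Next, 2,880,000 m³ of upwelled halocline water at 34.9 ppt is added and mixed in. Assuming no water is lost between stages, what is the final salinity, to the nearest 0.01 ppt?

26.98 ppt

Weighted by volume,
Initial salt = 3,680,000×32.1 = 118,128,000
After stage 1: salt = 118,128,000 + 1,720,000×4.4 = 125,696,000; volume = 5,400,000 m³; S = 23.277 ppt
After stage 2: salt = 125,696,000 + 123,000×4.4 = 126,237,200; volume = 5,523,000 m³; S = 22.857 ppt
After stage 3: salt = 126,237,200 + 2,880,000×34.9 = 226,749,200; volume = 8,403,000 m³
S = 226,749,200 / 8,403,000 = 26.9843 ppt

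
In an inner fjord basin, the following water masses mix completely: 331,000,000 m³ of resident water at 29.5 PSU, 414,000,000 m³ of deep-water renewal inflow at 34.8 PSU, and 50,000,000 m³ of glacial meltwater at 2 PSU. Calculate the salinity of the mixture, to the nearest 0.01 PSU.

30.53 PSU

Conserving salt mass:
salt = 331,000,000×29.5 + 414,000,000×34.8 + 50,000,000×2 = 9,764,500,000 + 14,407,200,000 + 100,000,000 = 24,271,700,000
volume = 331,000,000 + 414,000,000 + 50,000,000 = 795,000,000 m³
S = 24,271,700,000 / 795,000,000 = 30.5304 PSU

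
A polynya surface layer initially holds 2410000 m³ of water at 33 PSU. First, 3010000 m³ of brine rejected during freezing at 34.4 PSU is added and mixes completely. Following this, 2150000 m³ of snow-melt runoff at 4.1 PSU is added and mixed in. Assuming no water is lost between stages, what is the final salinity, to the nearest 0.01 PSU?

25.35 PSU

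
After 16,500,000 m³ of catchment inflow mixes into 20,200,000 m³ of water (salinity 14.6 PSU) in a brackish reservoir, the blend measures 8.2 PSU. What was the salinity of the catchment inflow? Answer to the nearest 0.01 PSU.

Salt balance: 20,200,000×14.6 + 16,500,000×S = 36,700,000×8.2
294,920,000 + 16,500,000·S = 300,940,000
S = (300,940,000 − 294,920,000) / 16,500,000 = 0.3648 PSU

0.36 PSU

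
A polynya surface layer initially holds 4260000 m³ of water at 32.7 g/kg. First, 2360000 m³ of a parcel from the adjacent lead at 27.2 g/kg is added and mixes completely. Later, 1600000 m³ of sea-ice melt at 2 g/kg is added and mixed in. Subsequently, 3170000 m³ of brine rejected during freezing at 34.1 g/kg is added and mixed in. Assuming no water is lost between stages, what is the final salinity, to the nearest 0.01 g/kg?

27.64 g/kg

Mass of salt is conserved:
Initial salt = 4,260,000×32.7 = 139,302,000
After stage 1: salt = 139,302,000 + 2,360,000×27.2 = 203,494,000; volume = 6,620,000 m³; S = 30.739 g/kg
After stage 2: salt = 203,494,000 + 1,600,000×2 = 206,694,000; volume = 8,220,000 m³; S = 25.145 g/kg
After stage 3: salt = 206,694,000 + 3,170,000×34.1 = 314,791,000; volume = 11,390,000 m³
S = 314,791,000 / 11,390,000 = 27.6375 g/kg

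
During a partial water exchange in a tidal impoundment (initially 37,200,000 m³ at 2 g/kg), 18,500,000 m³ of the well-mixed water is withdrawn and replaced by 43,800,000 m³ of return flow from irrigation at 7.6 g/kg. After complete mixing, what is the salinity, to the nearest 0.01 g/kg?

5.92 g/kg

Remaining after removal: 18,700,000 m³ at 2 g/kg (salt = 37,400,000)
After addition: salt = 37,400,000 + 43,800,000×7.6 = 370,280,000; volume = 62,500,000 m³
S = 370,280,000 / 62,500,000 = 5.9245 g/kg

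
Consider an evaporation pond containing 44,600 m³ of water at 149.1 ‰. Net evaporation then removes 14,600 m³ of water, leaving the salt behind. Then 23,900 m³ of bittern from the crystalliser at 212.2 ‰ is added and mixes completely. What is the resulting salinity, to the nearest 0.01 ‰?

After evaporation: salt = 44,600×149.1 = 6,649,860; volume = 44,600 − 14,600 = 30,000 m³
After mixing: salt = 6,649,860 + 23,900×212.2 = 11,721,440; volume = 30,000 + 23,900 = 53,900 m³
S = 11,721,440 / 53,900 = 217.4664 ‰

217.47 ‰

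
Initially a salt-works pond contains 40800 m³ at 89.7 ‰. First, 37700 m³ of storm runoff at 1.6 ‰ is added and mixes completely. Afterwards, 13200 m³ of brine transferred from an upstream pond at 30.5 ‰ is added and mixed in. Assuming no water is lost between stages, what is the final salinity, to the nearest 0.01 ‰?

Salt balance:
Initial salt = 40,800×89.7 = 3,659,760
After stage 1: salt = 3,659,760 + 37,700×1.6 = 3,720,080; volume = 78,500 m³; S = 47.39 ‰
After stage 2: salt = 3,720,080 + 13,200×30.5 = 4,122,680; volume = 91,700 m³
S = 4,122,680 / 91,700 = 44.9583 ‰

44.96 ‰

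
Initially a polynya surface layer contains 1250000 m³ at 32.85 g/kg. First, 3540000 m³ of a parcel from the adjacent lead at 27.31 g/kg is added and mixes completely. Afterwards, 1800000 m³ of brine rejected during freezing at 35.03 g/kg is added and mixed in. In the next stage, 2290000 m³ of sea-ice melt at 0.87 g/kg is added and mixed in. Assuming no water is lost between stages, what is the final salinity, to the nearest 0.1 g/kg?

By conservation of dissolved salt,
Initial salt = 1,250,000×32.85 = 41,062,500
After stage 1: salt = 41,062,500 + 3,540,000×27.31 = 137,739,900; volume = 4,790,000 m³; S = 28.756 g/kg
After stage 2: salt = 137,739,900 + 1,800,000×35.03 = 200,793,900; volume = 6,590,000 m³; S = 30.469 g/kg
After stage 3: salt = 200,793,900 + 2,290,000×0.87 = 202,786,200; volume = 8,880,000 m³
S = 202,786,200 / 8,880,000 = 22.8363 g/kg

22.8 g/kg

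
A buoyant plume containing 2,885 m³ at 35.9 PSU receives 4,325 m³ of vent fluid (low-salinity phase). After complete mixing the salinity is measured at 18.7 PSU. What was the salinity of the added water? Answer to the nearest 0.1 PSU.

7.2 PSU

Salt balance: 2,885×35.9 + 4,325×S = 7,210×18.7
103,571.5 + 4,325·S = 134,827
S = (134,827 − 103,571.5) / 4,325 = 7.2267 PSU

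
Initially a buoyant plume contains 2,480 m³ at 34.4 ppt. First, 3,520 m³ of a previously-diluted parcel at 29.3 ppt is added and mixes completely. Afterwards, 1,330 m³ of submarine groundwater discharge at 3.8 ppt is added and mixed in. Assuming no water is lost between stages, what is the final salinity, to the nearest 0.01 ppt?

26.40 ppt

Conserving salt mass:
Initial salt = 2,480×34.4 = 85,312
After stage 1: salt = 85,312 + 3,520×29.3 = 188,448; volume = 6,000 m³; S = 31.408 ppt
After stage 2: salt = 188,448 + 1,330×3.8 = 193,502; volume = 7,330 m³
S = 193,502 / 7,330 = 26.3986 ppt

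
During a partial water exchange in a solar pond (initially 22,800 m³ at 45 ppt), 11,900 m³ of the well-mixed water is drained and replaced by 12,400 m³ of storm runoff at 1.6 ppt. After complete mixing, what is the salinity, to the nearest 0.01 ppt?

Remaining after removal: 10,900 m³ at 45 ppt (salt = 490,500)
After addition: salt = 490,500 + 12,400×1.6 = 510,340; volume = 23,300 m³
S = 510,340 / 23,300 = 21.903 ppt

21.90 ppt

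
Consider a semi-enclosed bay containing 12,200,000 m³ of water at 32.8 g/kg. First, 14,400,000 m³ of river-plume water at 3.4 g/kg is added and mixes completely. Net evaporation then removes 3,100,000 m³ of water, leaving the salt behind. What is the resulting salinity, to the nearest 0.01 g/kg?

19.11 g/kg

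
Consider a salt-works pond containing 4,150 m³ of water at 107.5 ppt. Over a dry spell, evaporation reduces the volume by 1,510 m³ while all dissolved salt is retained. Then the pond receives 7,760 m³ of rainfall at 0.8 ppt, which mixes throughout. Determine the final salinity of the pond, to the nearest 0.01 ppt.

43.49 ppt

After evaporation: salt = 4,150×107.5 = 446,125; volume = 4,150 − 1,510 = 2,640 m³
After mixing: salt = 446,125 + 7,760×0.8 = 452,333; volume = 2,640 + 7,760 = 10,400 m³
S = 452,333 / 10,400 = 43.4936 ppt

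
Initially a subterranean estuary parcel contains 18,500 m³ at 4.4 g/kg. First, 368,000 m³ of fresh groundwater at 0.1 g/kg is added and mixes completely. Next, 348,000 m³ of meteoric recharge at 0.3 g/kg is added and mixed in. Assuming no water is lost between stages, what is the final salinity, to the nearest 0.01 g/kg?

0.30 g/kg

Salt balance:
Initial salt = 18,500×4.4 = 81,400
After stage 1: salt = 81,400 + 368,000×0.1 = 118,200; volume = 386,500 m³; S = 0.306 g/kg
After stage 2: salt = 118,200 + 348,000×0.3 = 222,600; volume = 734,500 m³
S = 222,600 / 734,500 = 0.3031 g/kg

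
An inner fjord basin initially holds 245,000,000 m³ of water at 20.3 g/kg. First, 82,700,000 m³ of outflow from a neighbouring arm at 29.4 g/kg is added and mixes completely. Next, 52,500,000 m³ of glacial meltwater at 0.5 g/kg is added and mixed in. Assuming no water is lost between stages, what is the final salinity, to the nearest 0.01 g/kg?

Weighted by volume,
Initial salt = 245,000,000×20.3 = 4,973,500,000
After stage 1: salt = 4,973,500,000 + 82,700,000×29.4 = 7,404,880,000; volume = 327,700,000 m³; S = 22.597 g/kg
After stage 2: salt = 7,404,880,000 + 52,500,000×0.5 = 7,431,130,000; volume = 380,200,000 m³
S = 7,431,130,000 / 380,200,000 = 19.5453 g/kg

19.55 g/kg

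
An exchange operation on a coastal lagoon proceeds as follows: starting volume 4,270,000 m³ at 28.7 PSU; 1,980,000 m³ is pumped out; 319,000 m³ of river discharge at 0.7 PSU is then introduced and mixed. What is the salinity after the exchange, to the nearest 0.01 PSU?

Remaining after removal: 2,290,000 m³ at 28.7 PSU (salt = 65,723,000)
After addition: salt = 65,723,000 + 319,000×0.7 = 65,946,300; volume = 2,609,000 m³
S = 65,946,300 / 2,609,000 = 25.2765 PSU

25.28 PSU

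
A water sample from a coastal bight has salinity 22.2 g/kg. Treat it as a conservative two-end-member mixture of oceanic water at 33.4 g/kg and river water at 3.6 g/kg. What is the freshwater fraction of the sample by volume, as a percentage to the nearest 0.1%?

37.6%

Let f be the freshwater fraction. Salt balance per unit volume:
f×3.6 + (1−f)×33.4 = 22.2
f = (33.4 − 22.2) / (33.4 − 3.6) = 11.2/29.8 = 0.3758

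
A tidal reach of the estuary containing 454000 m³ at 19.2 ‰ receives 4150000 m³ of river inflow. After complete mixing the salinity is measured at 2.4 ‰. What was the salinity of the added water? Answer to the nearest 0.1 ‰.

0.6 ‰

Salt balance: 454,000×19.2 + 4,150,000×S = 4,604,000×2.4
8,716,800 + 4,150,000·S = 11,049,600
S = (11,049,600 − 8,716,800) / 4,150,000 = 0.5621 ‰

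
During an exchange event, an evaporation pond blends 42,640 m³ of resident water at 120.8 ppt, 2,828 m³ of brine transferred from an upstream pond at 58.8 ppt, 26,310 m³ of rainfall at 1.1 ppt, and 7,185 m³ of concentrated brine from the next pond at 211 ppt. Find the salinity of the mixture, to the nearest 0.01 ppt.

86.90 ppt

By conservation of dissolved salt,
salt = 42,640×120.8 + 2,828×58.8 + 26,310×1.1 + 7,185×211 = 5,150,912 + 166,286.4 + 28,941 + 1,516,035 = 6,862,174.4
volume = 42,640 + 2,828 + 26,310 + 7,185 = 78,963 m³
S = 6,862,174.4 / 78,963 = 86.9037 ppt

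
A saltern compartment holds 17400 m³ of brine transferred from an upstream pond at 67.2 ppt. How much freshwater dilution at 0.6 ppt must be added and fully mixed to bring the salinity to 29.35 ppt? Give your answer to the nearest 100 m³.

22900 m³

Salt balance: 17,400×67.2 + V×0.6 = (17,400+V)×29.35
1,169,280 + 0.6V = 510,690 + 29.35V
658,590 = 28.75V
V = 22,907.48 m³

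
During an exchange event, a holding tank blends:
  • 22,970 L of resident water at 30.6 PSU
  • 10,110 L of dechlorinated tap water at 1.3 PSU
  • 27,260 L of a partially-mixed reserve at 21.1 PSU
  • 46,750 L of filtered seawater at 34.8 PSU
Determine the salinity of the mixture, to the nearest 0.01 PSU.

27.25 PSU

Conserving salt mass:
salt = 22,970×30.6 + 10,110×1.3 + 27,260×21.1 + 46,750×34.8 = 702,882 + 13,143 + 575,186 + 1,626,900 = 2,918,111
volume = 22,970 + 10,110 + 27,260 + 46,750 = 107,090 L
S = 2,918,111 / 107,090 = 27.2491 PSU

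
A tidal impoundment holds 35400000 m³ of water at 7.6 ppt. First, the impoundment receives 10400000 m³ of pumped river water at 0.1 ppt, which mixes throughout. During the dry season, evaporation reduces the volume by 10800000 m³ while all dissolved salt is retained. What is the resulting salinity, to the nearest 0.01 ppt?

7.72 ppt

After mixing: salt = 35,400,000×7.6 + 10,400,000×0.1 = 270,080,000; volume = 45,800,000 m³
After evaporation: salt unchanged = 270,080,000; volume = 45,800,000 − 10,800,000 = 35,000,000 m³
S = 270,080,000 / 35,000,000 = 7.7166 ppt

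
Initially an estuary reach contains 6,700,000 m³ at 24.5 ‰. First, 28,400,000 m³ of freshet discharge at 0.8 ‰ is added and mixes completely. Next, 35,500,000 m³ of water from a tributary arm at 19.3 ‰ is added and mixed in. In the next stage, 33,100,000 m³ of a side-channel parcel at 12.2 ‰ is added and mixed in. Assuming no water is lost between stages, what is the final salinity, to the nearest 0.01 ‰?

Salt balance:
Initial salt = 6,700,000×24.5 = 164,150,000
After stage 1: salt = 164,150,000 + 28,400,000×0.8 = 186,870,000; volume = 35,100,000 m³; S = 5.324 ‰
After stage 2: salt = 186,870,000 + 35,500,000×19.3 = 872,020,000; volume = 70,600,000 m³; S = 12.352 ‰
After stage 3: salt = 872,020,000 + 33,100,000×12.2 = 1,275,840,000; volume = 103,700,000 m³
S = 1,275,840,000 / 103,700,000 = 12.3032 ‰

12.30 ‰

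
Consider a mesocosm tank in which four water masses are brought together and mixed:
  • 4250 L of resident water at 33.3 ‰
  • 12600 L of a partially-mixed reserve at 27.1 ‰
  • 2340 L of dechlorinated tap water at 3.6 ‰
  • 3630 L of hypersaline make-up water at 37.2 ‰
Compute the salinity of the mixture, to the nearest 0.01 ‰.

By conservation of dissolved salt,
salt = 4,250×33.3 + 12,600×27.1 + 2,340×3.6 + 3,630×37.2 = 141,525 + 341,460 + 8,424 + 135,036 = 626,445
volume = 4,250 + 12,600 + 2,340 + 3,630 = 22,820 L
S = 626,445 / 22,820 = 27.4516 ‰

27.45 ‰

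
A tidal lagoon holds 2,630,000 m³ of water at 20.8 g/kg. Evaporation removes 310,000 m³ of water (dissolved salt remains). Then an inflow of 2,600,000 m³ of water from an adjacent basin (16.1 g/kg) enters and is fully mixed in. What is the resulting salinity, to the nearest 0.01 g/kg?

19.63 g/kg

After evaporation: salt = 2,630,000×20.8 = 54,704,000; volume = 2,630,000 − 310,000 = 2,320,000 m³
After mixing: salt = 54,704,000 + 2,600,000×16.1 = 96,564,000; volume = 2,320,000 + 2,600,000 = 4,920,000 m³
S = 96,564,000 / 4,920,000 = 19.6268 g/kg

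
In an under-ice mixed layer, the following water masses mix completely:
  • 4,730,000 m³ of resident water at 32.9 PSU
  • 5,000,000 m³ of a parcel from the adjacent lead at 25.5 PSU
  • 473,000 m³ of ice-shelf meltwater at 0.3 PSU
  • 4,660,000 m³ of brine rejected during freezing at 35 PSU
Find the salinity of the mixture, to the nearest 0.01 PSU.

Salt balance:
salt = 4,730,000×32.9 + 5,000,000×25.5 + 473,000×0.3 + 4,660,000×35 = 155,617,000 + 127,500,000 + 141,900 + 163,100,000 = 446,358,900
volume = 4,730,000 + 5,000,000 + 473,000 + 4,660,000 = 14,863,000 m³
S = 446,358,900 / 14,863,000 = 30.0315 PSU

30.03 PSU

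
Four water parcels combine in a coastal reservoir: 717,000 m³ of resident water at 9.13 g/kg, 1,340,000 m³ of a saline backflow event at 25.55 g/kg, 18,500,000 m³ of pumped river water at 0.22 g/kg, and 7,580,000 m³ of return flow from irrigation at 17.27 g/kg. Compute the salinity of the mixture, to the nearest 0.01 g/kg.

Total salt / total volume:
salt = 717,000×9.13 + 1,340,000×25.55 + 18,500,000×0.22 + 7,580,000×17.27 = 6,546,210 + 34,237,000 + 4,070,000 + 130,906,600 = 175,759,810
volume = 717,000 + 1,340,000 + 18,500,000 + 7,580,000 = 28,137,000 m³
S = 175,759,810 / 28,137,000 = 6.2466 g/kg

6.25 g/kg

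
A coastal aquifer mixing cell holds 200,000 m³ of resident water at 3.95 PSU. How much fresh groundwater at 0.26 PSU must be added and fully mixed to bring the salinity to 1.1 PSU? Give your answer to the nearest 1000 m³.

Salt balance: 200,000×3.95 + V×0.26 = (200,000+V)×1.1
790,000 + 0.26V = 220,000 + 1.1V
570,000 = 0.84V
V = 678,571.43 m³

679000 m³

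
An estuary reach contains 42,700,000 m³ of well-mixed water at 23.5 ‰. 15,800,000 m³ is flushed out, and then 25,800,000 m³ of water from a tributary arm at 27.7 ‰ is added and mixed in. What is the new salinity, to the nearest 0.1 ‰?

25.6 ‰

Remaining after removal: 26,900,000 m³ at 23.5 ‰ (salt = 632,150,000)
After addition: salt = 632,150,000 + 25,800,000×27.7 = 1,346,810,000; volume = 52,700,000 m³
S = 1,346,810,000 / 52,700,000 = 25.5562 ‰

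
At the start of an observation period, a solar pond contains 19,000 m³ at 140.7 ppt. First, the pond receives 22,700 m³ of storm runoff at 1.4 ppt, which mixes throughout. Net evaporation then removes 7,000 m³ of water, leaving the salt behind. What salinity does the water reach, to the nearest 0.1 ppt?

78.0 ppt

After mixing: salt = 19,000×140.7 + 22,700×1.4 = 2,705,080; volume = 41,700 m³
After evaporation: salt unchanged = 2,705,080; volume = 41,700 − 7,000 = 34,700 m³
S = 2,705,080 / 34,700 = 77.9562 ppt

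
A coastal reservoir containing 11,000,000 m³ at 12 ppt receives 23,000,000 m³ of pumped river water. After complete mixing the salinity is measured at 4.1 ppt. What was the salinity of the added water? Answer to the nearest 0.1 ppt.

0.3 ppt

Salt balance: 11,000,000×12 + 23,000,000×S = 34,000,000×4.1
132,000,000 + 23,000,000·S = 139,400,000
S = (139,400,000 − 132,000,000) / 23,000,000 = 0.3217 ppt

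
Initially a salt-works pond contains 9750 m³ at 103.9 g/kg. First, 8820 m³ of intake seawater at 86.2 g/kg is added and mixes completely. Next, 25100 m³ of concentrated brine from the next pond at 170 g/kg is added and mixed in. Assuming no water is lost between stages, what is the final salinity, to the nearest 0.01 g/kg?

Total salt / total volume:
Initial salt = 9,750×103.9 = 1,013,025
After stage 1: salt = 1,013,025 + 8,820×86.2 = 1,773,309; volume = 18,570 m³; S = 95.493 g/kg
After stage 2: salt = 1,773,309 + 25,100×170 = 6,040,309; volume = 43,670 m³
S = 6,040,309 / 43,670 = 138.3171 g/kg

138.32 g/kg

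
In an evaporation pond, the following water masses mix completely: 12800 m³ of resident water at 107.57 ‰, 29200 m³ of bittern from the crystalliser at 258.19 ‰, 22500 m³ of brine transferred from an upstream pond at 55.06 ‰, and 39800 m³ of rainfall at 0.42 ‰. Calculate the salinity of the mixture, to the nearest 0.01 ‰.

97.52 ‰

Total salt / total volume:
salt = 12,800×107.57 + 29,200×258.19 + 22,500×55.06 + 39,800×0.42 = 1,376,896 + 7,539,148 + 1,238,850 + 16,716 = 10,171,610
volume = 12,800 + 29,200 + 22,500 + 39,800 = 104,300 m³
S = 10,171,610 / 104,300 = 97.5226 ‰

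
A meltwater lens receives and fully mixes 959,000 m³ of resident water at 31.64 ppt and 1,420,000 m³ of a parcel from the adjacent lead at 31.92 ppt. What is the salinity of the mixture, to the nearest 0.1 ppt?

Mass of salt is conserved:
salt = 959,000×31.64 + 1,420,000×31.92 = 30,342,760 + 45,326,400 = 75,669,160
volume = 959,000 + 1,420,000 = 2,379,000 m³
S = 75,669,160 / 2,379,000 = 31.807 ppt

31.8 ppt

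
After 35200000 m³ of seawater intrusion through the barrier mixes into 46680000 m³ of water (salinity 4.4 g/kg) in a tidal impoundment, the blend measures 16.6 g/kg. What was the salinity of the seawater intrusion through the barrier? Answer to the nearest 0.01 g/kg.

32.78 g/kg

Salt balance: 46,680,000×4.4 + 35,200,000×S = 81,880,000×16.6
205,392,000 + 35,200,000·S = 1,359,208,000
S = (1,359,208,000 − 205,392,000) / 35,200,000 = 32.7789 g/kg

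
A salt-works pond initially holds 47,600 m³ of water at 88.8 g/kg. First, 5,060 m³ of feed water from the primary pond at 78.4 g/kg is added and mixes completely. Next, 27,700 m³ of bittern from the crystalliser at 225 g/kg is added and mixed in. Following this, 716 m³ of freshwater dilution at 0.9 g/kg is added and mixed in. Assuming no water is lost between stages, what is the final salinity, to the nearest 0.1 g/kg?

Mass of salt is conserved:
Initial salt = 47,600×88.8 = 4,226,880
After stage 1: salt = 4,226,880 + 5,060×78.4 = 4,623,584; volume = 52,660 m³; S = 87.801 g/kg
After stage 2: salt = 4,623,584 + 27,700×225 = 10,856,084; volume = 80,360 m³; S = 135.093 g/kg
After stage 3: salt = 10,856,084 + 716×0.9 = 10,856,728.4; volume = 81,076 m³
S = 10,856,728.4 / 81,076 = 133.908 g/kg

133.9 g/kg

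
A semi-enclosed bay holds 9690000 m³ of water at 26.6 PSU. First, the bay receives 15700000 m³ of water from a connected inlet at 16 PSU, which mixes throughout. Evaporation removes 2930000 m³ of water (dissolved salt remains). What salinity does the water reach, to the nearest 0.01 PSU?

22.66 PSU

After mixing: salt = 9,690,000×26.6 + 15,700,000×16 = 508,954,000; volume = 25,390,000 m³
After evaporation: salt unchanged = 508,954,000; volume = 25,390,000 − 2,930,000 = 22,460,000 m³
S = 508,954,000 / 22,460,000 = 22.6605 PSU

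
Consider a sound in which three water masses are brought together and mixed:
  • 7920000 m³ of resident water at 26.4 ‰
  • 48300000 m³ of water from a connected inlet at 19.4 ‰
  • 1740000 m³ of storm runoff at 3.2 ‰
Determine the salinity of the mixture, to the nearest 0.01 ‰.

19.87 ‰

Conserving salt mass:
salt = 7,920,000×26.4 + 48,300,000×19.4 + 1,740,000×3.2 = 209,088,000 + 937,020,000 + 5,568,000 = 1,151,676,000
volume = 7,920,000 + 48,300,000 + 1,740,000 = 57,960,000 m³
S = 1,151,676,000 / 57,960,000 = 19.8702 ‰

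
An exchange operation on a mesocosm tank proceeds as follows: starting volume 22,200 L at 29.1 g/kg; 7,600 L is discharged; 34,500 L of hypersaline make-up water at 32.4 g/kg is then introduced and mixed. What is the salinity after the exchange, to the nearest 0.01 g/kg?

Remaining after removal: 14,600 L at 29.1 g/kg (salt = 424,860)
After addition: salt = 424,860 + 34,500×32.4 = 1,542,660; volume = 49,100 L
S = 1,542,660 / 49,100 = 31.4187 g/kg

31.42 g/kg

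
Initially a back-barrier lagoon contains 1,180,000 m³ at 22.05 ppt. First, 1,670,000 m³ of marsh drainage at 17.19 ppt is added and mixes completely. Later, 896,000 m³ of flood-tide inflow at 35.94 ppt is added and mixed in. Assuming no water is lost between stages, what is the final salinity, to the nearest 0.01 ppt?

Conserving salt mass:
Initial salt = 1,180,000×22.05 = 26,019,000
After stage 1: salt = 26,019,000 + 1,670,000×17.19 = 54,726,300; volume = 2,850,000 m³; S = 19.202 ppt
After stage 2: salt = 54,726,300 + 896,000×35.94 = 86,928,540; volume = 3,746,000 m³
S = 86,928,540 / 3,746,000 = 23.2057 ppt

23.21 ppt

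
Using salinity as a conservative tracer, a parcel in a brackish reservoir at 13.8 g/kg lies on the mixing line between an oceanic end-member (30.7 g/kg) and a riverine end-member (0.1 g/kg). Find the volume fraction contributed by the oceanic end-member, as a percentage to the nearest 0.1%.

Let g be the oceanic fraction. Salt balance per unit volume:
g×30.7 + (1−g)×0.1 = 13.8
g = (13.8 − 0.1) / (30.7 − 0.1) = 13.7/30.6 = 0.4477

44.8%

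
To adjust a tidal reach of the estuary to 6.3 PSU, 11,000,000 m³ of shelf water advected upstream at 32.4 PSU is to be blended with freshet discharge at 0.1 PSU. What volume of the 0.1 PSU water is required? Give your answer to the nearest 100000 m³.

46300000 m³

Salt balance: 11,000,000×32.4 + V×0.1 = (11,000,000+V)×6.3
356,400,000 + 0.1V = 69,300,000 + 6.3V
287,100,000 = 6.2V
V = 46,306,451.61 m³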